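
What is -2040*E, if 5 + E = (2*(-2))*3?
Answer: 34680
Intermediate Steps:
E = -17 (E = -5 + (2*(-2))*3 = -5 - 4*3 = -5 - 12 = -17)
-2040*E = -2040*(-17) = 34680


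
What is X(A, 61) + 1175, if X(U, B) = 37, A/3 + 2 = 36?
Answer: 1212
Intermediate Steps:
A = 102 (A = -6 + 3*36 = -6 + 108 = 102)
X(A, 61) + 1175 = 37 + 1175 = 1212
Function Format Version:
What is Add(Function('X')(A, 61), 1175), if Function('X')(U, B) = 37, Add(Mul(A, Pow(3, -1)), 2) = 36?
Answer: 1212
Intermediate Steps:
A = 102 (A = Add(-6, Mul(3, 36)) = Add(-6, 108) = 102)
Add(Function('X')(A, 61), 1175) = Add(37, 1175) = 1212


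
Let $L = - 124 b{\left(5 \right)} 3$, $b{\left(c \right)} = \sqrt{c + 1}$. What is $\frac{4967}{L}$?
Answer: $- \frac{4967 \sqrt{6}}{2232} \approx -5.451$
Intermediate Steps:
$b{\left(c \right)} = \sqrt{1 + c}$
$L = - 372 \sqrt{6}$ ($L = - 124 \sqrt{1 + 5} \cdot 3 = - 124 \sqrt{6} \cdot 3 = - 124 \cdot 3 \sqrt{6} = - 372 \sqrt{6} \approx -911.21$)
$\frac{4967}{L} = \frac{4967}{\left(-372\right) \sqrt{6}} = 4967 \left(- \frac{\sqrt{6}}{2232}\right) = - \frac{4967 \sqrt{6}}{2232}$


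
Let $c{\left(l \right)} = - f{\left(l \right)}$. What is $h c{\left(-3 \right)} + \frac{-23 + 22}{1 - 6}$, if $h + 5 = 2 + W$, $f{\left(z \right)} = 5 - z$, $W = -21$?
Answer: $\frac{961}{5} \approx 192.2$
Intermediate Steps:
$c{\left(l \right)} = -5 + l$ ($c{\left(l \right)} = - (5 - l) = -5 + l$)
$h = -24$ ($h = -5 + \left(2 - 21\right) = -5 - 19 = -24$)
$h c{\left(-3 \right)} + \frac{-23 + 22}{1 - 6} = - 24 \left(-5 - 3\right) + \frac{-23 + 22}{1 - 6} = \left(-24\right) \left(-8\right) - \frac{1}{-5} = 192 - - \frac{1}{5} = 192 + \frac{1}{5} = \frac{961}{5}$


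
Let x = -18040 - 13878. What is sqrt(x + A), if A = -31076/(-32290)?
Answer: 2*I*sqrt(2079881933735)/16145 ≈ 178.65*I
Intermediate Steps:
A = 15538/16145 (A = -31076*(-1/32290) = 15538/16145 ≈ 0.96240)
x = -31918
sqrt(x + A) = sqrt(-31918 + 15538/16145) = sqrt(-515300572/16145) = 2*I*sqrt(2079881933735)/16145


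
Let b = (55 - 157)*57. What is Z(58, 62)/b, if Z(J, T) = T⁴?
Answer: -7388168/2907 ≈ -2541.5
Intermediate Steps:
b = -5814 (b = -102*57 = -5814)
Z(58, 62)/b = 62⁴/(-5814) = 14776336*(-1/5814) = -7388168/2907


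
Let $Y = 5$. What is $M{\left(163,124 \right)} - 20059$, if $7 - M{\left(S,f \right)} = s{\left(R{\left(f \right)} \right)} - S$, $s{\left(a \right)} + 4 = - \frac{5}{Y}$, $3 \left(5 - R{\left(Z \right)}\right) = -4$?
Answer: $-19884$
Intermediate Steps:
$R{\left(Z \right)} = \frac{19}{3}$ ($R{\left(Z \right)} = 5 - - \frac{4}{3} = 5 + \frac{4}{3} = \frac{19}{3}$)
$s{\left(a \right)} = -5$ ($s{\left(a \right)} = -4 - \frac{5}{5} = -4 - 1 = -5$)
$M{\left(S,f \right)} = 12 + S$ ($M{\left(S,f \right)} = 7 - \left(-5 - S\right) = 7 + \left(5 + S\right) = 12 + S$)
$M{\left(163,124 \right)} - 20059 = \left(12 + 163\right) - 20059 = 175 - 20059 = -19884$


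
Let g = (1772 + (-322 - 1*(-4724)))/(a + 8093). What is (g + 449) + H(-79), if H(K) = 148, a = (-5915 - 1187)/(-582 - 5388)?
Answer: 7221319761/12080578 ≈ 597.76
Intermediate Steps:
a = 3551/2985 (a = -7102/(-5970) = -7102*(-1/5970) = 3551/2985 ≈ 1.1896)
g = 9214695/12080578 (g = (1772 + (-322 - 1*(-4724)))/(3551/2985 + 8093) = (1772 + (-322 + 4724))/(24161156/2985) = (1772 + 4402)*(2985/24161156) = 6174*(2985/24161156) = 9214695/12080578 ≈ 0.76277)
(g + 449) + H(-79) = (9214695/12080578 + 449) + 148 = 5433394217/12080578 + 148 = 7221319761/12080578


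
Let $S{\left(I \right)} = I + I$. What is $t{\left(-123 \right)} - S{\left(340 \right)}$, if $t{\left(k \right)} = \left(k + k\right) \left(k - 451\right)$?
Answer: $140524$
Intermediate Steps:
$S{\left(I \right)} = 2 I$
$t{\left(k \right)} = 2 k \left(-451 + k\right)$
$t{\left(-123 \right)} - S{\left(340 \right)} = 2 \left(-123\right) \left(-451 - 123\right) - 2 \cdot 340 = 2 \left(-123\right) \left(-574\right) - 680 = 141204 - 680 = 140524$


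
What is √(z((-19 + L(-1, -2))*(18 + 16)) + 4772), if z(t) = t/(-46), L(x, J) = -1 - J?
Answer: √2531426/23 ≈ 69.176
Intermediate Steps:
z(t) = -t/46 (z(t) = t*(-1/46) = -t/46)
√(z((-19 + L(-1, -2))*(18 + 16)) + 4772) = √(-(-19 + (-1 - 1*(-2)))*(18 + 16)/46 + 4772) = √(-(-19 + (-1 + 2))*34/46 + 4772) = √(-(-19 + 1)*34/46 + 4772) = √(-(-9)*34/23 + 4772) = √(-1/46*(-612) + 4772) = √(306/23 + 4772) = √(110062/23) = √2531426/23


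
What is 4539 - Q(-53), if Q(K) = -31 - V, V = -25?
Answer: 4545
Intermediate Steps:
Q(K) = -6 (Q(K) = -31 - 1*(-25) = -31 + 25 = -6)
4539 - Q(-53) = 4539 - 1*(-6) = 4539 + 6 = 4545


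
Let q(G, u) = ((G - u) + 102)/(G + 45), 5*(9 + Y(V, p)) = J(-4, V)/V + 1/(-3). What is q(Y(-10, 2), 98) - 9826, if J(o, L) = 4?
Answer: -26422500/2689 ≈ -9826.1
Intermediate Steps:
Y(V, p) = -136/15 + 4/(5*V) (Y(V, p) = -9 + (4/V + 1/(-3))/5 = -9 + (4/V + 1*(-⅓))/5 = -9 + (4/V - ⅓)/5 = -9 + (-⅓ + 4/V)/5 = -9 + (-1/15 + 4/(5*V)) = -136/15 + 4/(5*V))
q(G, u) = (102 + G - u)/(45 + G)
q(Y(-10, 2), 98) - 9826 = (102 + (4/15)*(3 - 34*(-10))/(-10) - 1*98)/(45 + (4/15)*(3 - 34*(-10))/(-10)) - 9826 = (102 + (4/15)*(-⅒)*(3 + 340) - 98)/(45 + (4/15)*(-⅒)*(3 + 340)) - 9826 = (102 + (4/15)*(-⅒)*343 - 98)/(45 + (4/15)*(-⅒)*343) - 9826 = (102 - 686/75 - 98)/(45 - 686/75) - 9826 = -386/75/(2689/75) - 9826 = (75/2689)*(-386/75) - 9826 = -386/2689 - 9826 = -26422500/2689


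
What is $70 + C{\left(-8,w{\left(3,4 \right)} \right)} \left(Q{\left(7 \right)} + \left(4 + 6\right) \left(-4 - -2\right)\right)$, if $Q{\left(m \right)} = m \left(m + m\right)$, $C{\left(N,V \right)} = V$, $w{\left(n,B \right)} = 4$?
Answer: $382$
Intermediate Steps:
$Q{\left(m \right)} = 2 m^{2}$ ($Q{\left(m \right)} = m 2 m = 2 m^{2}$)
$70 + C{\left(-8,w{\left(3,4 \right)} \right)} \left(Q{\left(7 \right)} + \left(4 + 6\right) \left(-4 - -2\right)\right) = 70 + 4 \left(2 \cdot 7^{2} + \left(4 + 6\right) \left(-4 - -2\right)\right) = 70 + 4 \left(2 \cdot 49 + 10 \left(-4 + 2\right)\right) = 70 + 4 \left(98 + 10 \left(-2\right)\right) = 70 + 4 \left(98 - 20\right) = 70 + 4 \cdot 78 = 70 + 312 = 382$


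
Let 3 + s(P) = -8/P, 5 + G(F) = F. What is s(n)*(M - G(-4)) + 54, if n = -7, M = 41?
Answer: -272/7 ≈ -38.857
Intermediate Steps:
G(F) = -5 + F
s(P) = -3 - 8/P
s(n)*(M - G(-4)) + 54 = (-3 - 8/(-7))*(41 - (-5 - 4)) + 54 = (-3 - 8*(-⅐))*(41 - 1*(-9)) + 54 = (-3 + 8/7)*(41 + 9) + 54 = -13/7*50 + 54 = -650/7 + 54 = -272/7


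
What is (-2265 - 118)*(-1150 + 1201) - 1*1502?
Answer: -123035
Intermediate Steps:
(-2265 - 118)*(-1150 + 1201) - 1*1502 = -2383*51 - 1502 = -121533 - 1502 = -123035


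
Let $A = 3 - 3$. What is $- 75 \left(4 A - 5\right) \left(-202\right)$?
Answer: $-75750$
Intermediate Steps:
$A = 0$
$- 75 \left(4 A - 5\right) \left(-202\right) = - 75 \left(4 \cdot 0 - 5\right) \left(-202\right) = - 75 \left(0 - 5\right) \left(-202\right) = \left(-75\right) \left(-5\right) \left(-202\right) = 375 \left(-202\right) = -75750$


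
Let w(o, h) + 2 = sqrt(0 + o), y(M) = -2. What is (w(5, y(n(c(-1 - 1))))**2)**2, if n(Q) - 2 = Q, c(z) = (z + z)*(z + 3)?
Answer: (2 - sqrt(5))**4 ≈ 0.0031056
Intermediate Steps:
c(z) = 2*z*(3 + z) (c(z) = (2*z)*(3 + z) = 2*z*(3 + z))
n(Q) = 2 + Q
w(o, h) = -2 + sqrt(o) (w(o, h) = -2 + sqrt(0 + o) = -2 + sqrt(o))
(w(5, y(n(c(-1 - 1))))**2)**2 = ((-2 + sqrt(5))**2)**2 = (-2 + sqrt(5))**4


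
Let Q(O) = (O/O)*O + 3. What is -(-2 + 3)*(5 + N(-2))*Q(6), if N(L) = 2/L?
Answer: -36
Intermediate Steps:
Q(O) = 3 + O (Q(O) = 1*O + 3 = O + 3 = 3 + O)
-(-2 + 3)*(5 + N(-2))*Q(6) = -(-2 + 3)*(5 + 2/(-2))*(3 + 6) = -1*(5 + 2*(-½))*9 = -1*(5 - 1)*9 = -1*4*9 = -4*9 = -1*36 = -36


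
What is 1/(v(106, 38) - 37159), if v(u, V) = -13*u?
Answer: -1/38537 ≈ -2.5949e-5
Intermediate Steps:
1/(v(106, 38) - 37159) = 1/(-13*106 - 37159) = 1/(-1378 - 37159) = 1/(-38537) = -1/38537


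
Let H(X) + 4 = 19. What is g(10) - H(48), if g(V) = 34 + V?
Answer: 29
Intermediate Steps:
H(X) = 15 (H(X) = -4 + 19 = 15)
g(10) - H(48) = (34 + 10) - 1*15 = 44 - 15 = 29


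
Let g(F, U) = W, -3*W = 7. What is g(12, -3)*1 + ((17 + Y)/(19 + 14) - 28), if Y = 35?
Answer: -949/33 ≈ -28.758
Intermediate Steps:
W = -7/3 (W = -⅓*7 = -7/3 ≈ -2.3333)
g(F, U) = -7/3
g(12, -3)*1 + ((17 + Y)/(19 + 14) - 28) = -7/3*1 + ((17 + 35)/(19 + 14) - 28) = -7/3 + (52/33 - 28) = -7/3 - 872/33 = -949/33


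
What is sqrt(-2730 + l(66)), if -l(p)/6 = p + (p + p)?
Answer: I*sqrt(3918) ≈ 62.594*I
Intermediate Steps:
l(p) = -18*p (l(p) = -6*(p + (p + p)) = -6*(p + 2*p) = -18*p)
sqrt(-2730 + l(66)) = sqrt(-2730 - 18*66) = sqrt(-2730 - 1188) = sqrt(-3918) = I*sqrt(3918)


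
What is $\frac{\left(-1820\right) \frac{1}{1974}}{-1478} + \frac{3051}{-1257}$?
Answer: $- \frac{105943148}{43659381} \approx -2.4266$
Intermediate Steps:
$\frac{\left(-1820\right) \frac{1}{1974}}{-1478} + \frac{3051}{-1257} = \left(-1820\right) \frac{1}{1974} \left(- \frac{1}{1478}\right) + 3051 \left(- \frac{1}{1257}\right) = \left(- \frac{130}{141}\right) \left(- \frac{1}{1478}\right) - \frac{1017}{419} = \frac{65}{104199} - \frac{1017}{419} = - \frac{105943148}{43659381}$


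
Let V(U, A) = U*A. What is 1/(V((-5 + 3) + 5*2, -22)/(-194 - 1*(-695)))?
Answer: -501/176 ≈ -2.8466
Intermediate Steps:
V(U, A) = A*U
1/(V((-5 + 3) + 5*2, -22)/(-194 - 1*(-695))) = 1/((-22*((-5 + 3) + 5*2))/(-194 - 1*(-695))) = 1/((-22*(-2 + 10))/(-194 + 695)) = 1/(-22*8/501) = 1/(-176*1/501) = 1/(-176/501) = -501/176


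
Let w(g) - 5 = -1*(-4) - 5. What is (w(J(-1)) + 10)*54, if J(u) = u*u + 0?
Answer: 756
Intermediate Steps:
J(u) = u² (J(u) = u² + 0 = u²)
w(g) = 4 (w(g) = 5 + (-1*(-4) - 5) = 5 + (4 - 5) = 5 - 1 = 4)
(w(J(-1)) + 10)*54 = (4 + 10)*54 = 14*54 = 756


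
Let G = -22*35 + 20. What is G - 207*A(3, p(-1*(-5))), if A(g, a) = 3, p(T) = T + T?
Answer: -1371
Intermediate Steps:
p(T) = 2*T
G = -750 (G = -770 + 20 = -750)
G - 207*A(3, p(-1*(-5))) = -750 - 207*3 = -750 - 621 = -1371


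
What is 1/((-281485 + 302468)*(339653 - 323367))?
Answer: 1/341729138 ≈ 2.9263e-9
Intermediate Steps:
1/((-281485 + 302468)*(339653 - 323367)) = 1/(20983*16286) = (1/20983)*(1/16286) = 1/341729138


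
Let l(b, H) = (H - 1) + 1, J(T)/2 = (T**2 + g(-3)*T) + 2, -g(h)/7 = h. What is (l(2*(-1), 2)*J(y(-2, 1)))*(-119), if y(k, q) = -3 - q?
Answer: 31416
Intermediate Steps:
g(h) = -7*h
J(T) = 4 + 2*T**2 + 42*T (J(T) = 2*((T**2 + (-7*(-3))*T) + 2) = 2*((T**2 + 21*T) + 2) = 2*(2 + T**2 + 21*T) = 4 + 2*T**2 + 42*T)
l(b, H) = H (l(b, H) = (-1 + H) + 1 = H)
(l(2*(-1), 2)*J(y(-2, 1)))*(-119) = (2*(4 + 2*(-3 - 1*1)**2 + 42*(-3 - 1*1)))*(-119) = (2*(4 + 2*(-3 - 1)**2 + 42*(-3 - 1)))*(-119) = (2*(4 + 2*(-4)**2 + 42*(-4)))*(-119) = (2*(4 + 2*16 - 168))*(-119) = (2*(4 + 32 - 168))*(-119) = (2*(-132))*(-119) = -264*(-119) = 31416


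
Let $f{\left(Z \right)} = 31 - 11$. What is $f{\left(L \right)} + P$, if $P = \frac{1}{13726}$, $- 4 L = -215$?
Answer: $\frac{274521}{13726} \approx 20.0$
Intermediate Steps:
$L = \frac{215}{4}$ ($L = \left(- \frac{1}{4}\right) \left(-215\right) = \frac{215}{4} \approx 53.75$)
$P = \frac{1}{13726} \approx 7.2854 \cdot 10^{-5}$
$f{\left(Z \right)} = 20$ ($f{\left(Z \right)} = 31 - 11 = 20$)
$f{\left(L \right)} + P = 20 + \frac{1}{13726} = \frac{274521}{13726}$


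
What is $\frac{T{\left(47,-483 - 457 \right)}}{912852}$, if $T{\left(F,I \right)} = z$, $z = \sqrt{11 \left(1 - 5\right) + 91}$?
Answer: $\frac{\sqrt{47}}{912852} \approx 7.5101 \cdot 10^{-6}$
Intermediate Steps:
$z = \sqrt{47}$ ($z = \sqrt{11 \left(-4\right) + 91} = \sqrt{-44 + 91} = \sqrt{47} \approx 6.8557$)
$T{\left(F,I \right)} = \sqrt{47}$
$\frac{T{\left(47,-483 - 457 \right)}}{912852} = \frac{\sqrt{47}}{912852}$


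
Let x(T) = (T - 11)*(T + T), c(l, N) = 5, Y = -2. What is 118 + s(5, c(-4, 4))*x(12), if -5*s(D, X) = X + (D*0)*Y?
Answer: 94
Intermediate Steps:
x(T) = 2*T*(-11 + T) (x(T) = (-11 + T)*(2*T) = 2*T*(-11 + T))
s(D, X) = -X/5 (s(D, X) = -(X + (D*0)*(-2))/5 = -(X + 0*(-2))/5 = -(X + 0)/5 = -X/5)
118 + s(5, c(-4, 4))*x(12) = 118 + (-1/5*5)*(2*12*(-11 + 12)) = 118 - 2*12 = 118 - 1*24 = 118 - 24 = 94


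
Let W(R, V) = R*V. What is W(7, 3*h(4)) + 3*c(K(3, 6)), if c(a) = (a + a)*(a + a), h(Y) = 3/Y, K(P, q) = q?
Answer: 1791/4 ≈ 447.75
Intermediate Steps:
c(a) = 4*a² (c(a) = (2*a)*(2*a) = 4*a²)
W(7, 3*h(4)) + 3*c(K(3, 6)) = 7*(3*(3/4)) + 3*(4*6²) = 7*(3*(3*(¼))) + 3*(4*36) = 7*(3*(¾)) + 3*144 = 7*(9/4) + 432 = 63/4 + 432 = 1791/4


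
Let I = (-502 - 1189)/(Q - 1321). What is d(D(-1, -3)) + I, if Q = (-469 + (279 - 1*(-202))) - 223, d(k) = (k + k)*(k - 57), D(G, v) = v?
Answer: 553211/1532 ≈ 361.10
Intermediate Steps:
d(k) = 2*k*(-57 + k) (d(k) = (2*k)*(-57 + k) = 2*k*(-57 + k))
Q = -211 (Q = (-469 + (279 + 202)) - 223 = (-469 + 481) - 223 = 12 - 223 = -211)
I = 1691/1532 (I = (-502 - 1189)/(-211 - 1321) = -1691/(-1532) = -1691*(-1/1532) = 1691/1532 ≈ 1.1038)
d(D(-1, -3)) + I = 2*(-3)*(-57 - 3) + 1691/1532 = 2*(-3)*(-60) + 1691/1532 = 360 + 1691/1532 = 553211/1532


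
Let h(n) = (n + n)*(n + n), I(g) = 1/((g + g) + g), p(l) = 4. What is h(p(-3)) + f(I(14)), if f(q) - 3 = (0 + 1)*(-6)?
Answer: 61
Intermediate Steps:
I(g) = 1/(3*g) (I(g) = 1/(2*g + g) = 1/(3*g))
f(q) = -3 (f(q) = 3 + (0 + 1)*(-6) = 3 + 1*(-6) = 3 - 6 = -3)
h(n) = 4*n**2 (h(n) = (2*n)*(2*n) = 4*n**2)
h(p(-3)) + f(I(14)) = 4*4**2 - 3 = 4*16 - 3 = 64 - 3 = 61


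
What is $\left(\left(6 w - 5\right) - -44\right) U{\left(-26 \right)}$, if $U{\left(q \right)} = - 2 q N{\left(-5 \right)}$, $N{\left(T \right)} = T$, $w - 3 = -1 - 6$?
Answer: $-3900$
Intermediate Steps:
$w = -4$ ($w = 3 - 7 = -4$)
$U{\left(q \right)} = 10 q$ ($U{\left(q \right)} = - 2 q \left(-5\right) = 10 q$)
$\left(\left(6 w - 5\right) - -44\right) U{\left(-26 \right)} = \left(\left(6 \left(-4\right) - 5\right) - -44\right) 10 \left(-26\right) = \left(\left(-24 - 5\right) + 44\right) \left(-260\right) = \left(-29 + 44\right) \left(-260\right) = 15 \left(-260\right) = -3900$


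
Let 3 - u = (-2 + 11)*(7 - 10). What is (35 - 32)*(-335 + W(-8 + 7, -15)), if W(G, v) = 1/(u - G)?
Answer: -31152/31 ≈ -1004.9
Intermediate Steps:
u = 30 (u = 3 - (-2 + 11)*(7 - 10) = 3 - 9*(-3) = 3 - 1*(-27) = 3 + 27 = 30)
W(G, v) = 1/(30 - G)
(35 - 32)*(-335 + W(-8 + 7, -15)) = (35 - 32)*(-335 - 1/(-30 + (-8 + 7))) = 3*(-335 - 1/(-30 - 1)) = 3*(-335 - 1/(-31)) = 3*(-335 - 1*(-1/31)) = 3*(-335 + 1/31) = 3*(-10384/31) = -31152/31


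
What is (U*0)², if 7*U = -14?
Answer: 0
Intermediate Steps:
U = -2 (U = (⅐)*(-14) = -2)
(U*0)² = (-2*0)² = 0² = 0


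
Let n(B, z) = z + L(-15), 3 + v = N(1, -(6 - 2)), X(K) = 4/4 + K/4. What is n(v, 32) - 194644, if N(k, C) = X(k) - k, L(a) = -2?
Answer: -194614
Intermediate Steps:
X(K) = 1 + K/4 (X(K) = 4*(1/4) + K*(1/4) = 1 + K/4)
N(k, C) = 1 - 3*k/4 (N(k, C) = (1 + k/4) - k = 1 - 3*k/4)
v = -11/4 (v = -3 + (1 - 3/4*1) = -3 + (1 - 3/4) = -3 + 1/4 = -11/4 ≈ -2.7500)
n(B, z) = -2 + z (n(B, z) = z - 2 = -2 + z)
n(v, 32) - 194644 = (-2 + 32) - 194644 = 30 - 194644 = -194614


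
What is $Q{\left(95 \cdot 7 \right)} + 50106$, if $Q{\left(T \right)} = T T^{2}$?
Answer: $294129731$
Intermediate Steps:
$Q{\left(T \right)} = T^{3}$
$Q{\left(95 \cdot 7 \right)} + 50106 = \left(95 \cdot 7\right)^{3} + 50106 = 665^{3} + 50106 = 294079625 + 50106 = 294129731$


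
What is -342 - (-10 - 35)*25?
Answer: 783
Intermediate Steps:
-342 - (-10 - 35)*25 = -342 - (-45)*25 = -342 - 1*(-1125) = -342 + 1125 = 783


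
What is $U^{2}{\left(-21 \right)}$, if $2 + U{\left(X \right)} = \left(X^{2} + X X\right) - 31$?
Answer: $720801$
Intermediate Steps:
$U{\left(X \right)} = -33 + 2 X^{2}$ ($U{\left(X \right)} = -2 - \left(31 - X^{2} - X X\right) = -2 + \left(\left(X^{2} + X^{2}\right) - 31\right) = -2 + \left(2 X^{2} - 31\right) = -2 + \left(-31 + 2 X^{2}\right) = -33 + 2 X^{2}$)
$U^{2}{\left(-21 \right)} = \left(-33 + 2 \left(-21\right)^{2}\right)^{2} = \left(-33 + 2 \cdot 441\right)^{2} = \left(-33 + 882\right)^{2} = 849^{2} = 720801$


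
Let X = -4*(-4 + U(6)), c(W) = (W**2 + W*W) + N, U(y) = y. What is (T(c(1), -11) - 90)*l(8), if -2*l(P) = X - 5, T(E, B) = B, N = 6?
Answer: -1313/2 ≈ -656.50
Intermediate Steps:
c(W) = 6 + 2*W**2 (c(W) = (W**2 + W*W) + 6 = (W**2 + W**2) + 6 = 2*W**2 + 6 = 6 + 2*W**2)
X = -8 (X = -4*(-4 + 6) = -4*2 = -8)
l(P) = 13/2 (l(P) = -(-8 - 5)/2 = -1/2*(-13) = 13/2)
(T(c(1), -11) - 90)*l(8) = (-11 - 90)*(13/2) = -101*13/2 = -1313/2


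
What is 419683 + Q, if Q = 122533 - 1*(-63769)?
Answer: 605985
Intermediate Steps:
Q = 186302 (Q = 122533 + 63769 = 186302)
419683 + Q = 419683 + 186302 = 605985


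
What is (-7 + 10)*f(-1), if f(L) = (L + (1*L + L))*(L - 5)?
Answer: 54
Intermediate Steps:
f(L) = 3*L*(-5 + L) (f(L) = (L + (L + L))*(-5 + L) = (L + 2*L)*(-5 + L) = (3*L)*(-5 + L) = 3*L*(-5 + L))
(-7 + 10)*f(-1) = (-7 + 10)*(3*(-1)*(-5 - 1)) = 3*(3*(-1)*(-6)) = 3*18 = 54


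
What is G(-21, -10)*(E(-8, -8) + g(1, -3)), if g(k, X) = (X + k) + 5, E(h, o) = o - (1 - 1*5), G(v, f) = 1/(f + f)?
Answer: 1/20 ≈ 0.050000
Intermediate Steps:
G(v, f) = 1/(2*f)
E(h, o) = 4 + o (E(h, o) = o - (1 - 5) = o - 1*(-4) = o + 4 = 4 + o)
g(k, X) = 5 + X + k
G(-21, -10)*(E(-8, -8) + g(1, -3)) = ((½)/(-10))*((4 - 8) + (5 - 3 + 1)) = ((½)*(-⅒))*(-4 + 3) = -1/20*(-1) = 1/20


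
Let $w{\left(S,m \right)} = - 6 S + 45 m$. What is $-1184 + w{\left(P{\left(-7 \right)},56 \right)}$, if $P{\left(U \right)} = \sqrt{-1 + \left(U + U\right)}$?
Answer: $1336 - 6 i \sqrt{15} \approx 1336.0 - 23.238 i$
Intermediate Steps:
$P{\left(U \right)} = \sqrt{-1 + 2 U}$
$-1184 + w{\left(P{\left(-7 \right)},56 \right)} = -1184 + \left(- 6 \sqrt{-1 + 2 \left(-7\right)} + 45 \cdot 56\right) = -1184 + \left(- 6 \sqrt{-1 - 14} + 2520\right) = -1184 + \left(- 6 \sqrt{-15} + 2520\right) = -1184 + \left(- 6 i \sqrt{15} + 2520\right) = -1184 + \left(2520 - 6 i \sqrt{15}\right) = 1336 - 6 i \sqrt{15}$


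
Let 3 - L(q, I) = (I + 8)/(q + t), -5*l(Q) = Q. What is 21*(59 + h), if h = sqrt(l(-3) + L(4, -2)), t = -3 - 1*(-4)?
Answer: 1239 + 42*sqrt(15)/5 ≈ 1271.5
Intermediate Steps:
l(Q) = -Q/5
t = 1 (t = -3 + 4 = 1)
L(q, I) = 3 - (8 + I)/(1 + q) (L(q, I) = 3 - (I + 8)/(q + 1) = 3 - (8 + I)/(1 + q))
h = 2*sqrt(15)/5 (h = sqrt(-1/5*(-3) + (-5 - 1*(-2) + 3*4)/(1 + 4)) = sqrt(3/5 + (-5 + 2 + 12)/5) = sqrt(3/5 + (1/5)*9) = sqrt(3/5 + 9/5) = sqrt(12/5) = 2*sqrt(15)/5 ≈ 1.5492)
21*(59 + h) = 21*(59 + 2*sqrt(15)/5) = 1239 + 42*sqrt(15)/5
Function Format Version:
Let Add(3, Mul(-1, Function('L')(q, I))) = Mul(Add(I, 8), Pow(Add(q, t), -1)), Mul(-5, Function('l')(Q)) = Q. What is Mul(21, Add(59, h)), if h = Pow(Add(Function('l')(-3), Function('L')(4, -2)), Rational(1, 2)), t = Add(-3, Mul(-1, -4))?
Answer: Add(1239, Mul(Rational(42, 5), Pow(15, Rational(1, 2)))) ≈ 1271.5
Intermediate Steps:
Function('l')(Q) = Mul(Rational(-1, 5), Q)
t = 1 (t = Add(-3, 4) = 1)
Function('L')(q, I) = Add(3, Mul(-1, Pow(Add(1, q), -1), Add(8, I))) (Function('L')(q, I) = Add(3, Mul(-1, Mul(Add(I, 8), Pow(Add(q, 1), -1)))) = Add(3, Mul(-1, Mul(Add(8, I), Pow(Add(1, q), -1)))) = Add(3, Mul(-1, Mul(Pow(Add(1, q), -1), Add(8, I)))) = Add(3, Mul(-1, Pow(Add(1, q), -1), Add(8, I))))
h = Mul(Rational(2, 5), Pow(15, Rational(1, 2))) (h = Pow(Add(Mul(Rational(-1, 5), -3), Mul(Pow(Add(1, 4), -1), Add(-5, Mul(-1, -2), Mul(3, 4)))), Rational(1, 2)) = Pow(Add(Rational(3, 5), Mul(Pow(5, -1), Add(-5, 2, 12))), Rational(1, 2)) = Pow(Add(Rational(3, 5), Mul(Rational(1, 5), 9)), Rational(1, 2)) = Pow(Add(Rational(3, 5), Rational(9, 5)), Rational(1, 2)) = Pow(Rational(12, 5), Rational(1, 2)) = Mul(Rational(2, 5), Pow(15, Rational(1, 2))) ≈ 1.5492)
Mul(21, Add(59, h)) = Mul(21, Add(59, Mul(Rational(2, 5), Pow(15, Rational(1, 2))))) = Add(1239, Mul(Rational(42, 5), Pow(15, Rational(1, 2))))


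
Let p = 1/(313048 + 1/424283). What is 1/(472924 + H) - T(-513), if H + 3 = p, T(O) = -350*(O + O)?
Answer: -22556440583748667174215/62813813934507068 ≈ -3.5910e+5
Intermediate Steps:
p = 424283/132820944585 (p = 1/(313048 + 1/424283) = 1/(132820944585/424283) = 424283/132820944585 ≈ 3.1944e-6)
T(O) = -700*O
H = -398462409472/132820944585 (H = -3 + 424283/132820944585 = -398462409472/132820944585 ≈ -3.0000)
1/(472924 + H) - T(-513) = 1/(472924 - 398462409472/132820944585) - (-700)*(-513) = 1/(62813813934507068/132820944585) - 1*359100 = 132820944585/62813813934507068 - 359100 = -22556440583748667174215/62813813934507068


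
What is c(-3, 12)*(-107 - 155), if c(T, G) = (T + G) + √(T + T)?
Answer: -2358 - 262*I*√6 ≈ -2358.0 - 641.77*I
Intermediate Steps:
c(T, G) = G + T + √2*√T (c(T, G) = (G + T) + √(2*T) = (G + T) + √2*√T = G + T + √2*√T)
c(-3, 12)*(-107 - 155) = (12 - 3 + √2*√(-3))*(-107 - 155) = (12 - 3 + √2*(I*√3))*(-262) = (12 - 3 + I*√6)*(-262) = (9 + I*√6)*(-262) = -2358 - 262*I*√6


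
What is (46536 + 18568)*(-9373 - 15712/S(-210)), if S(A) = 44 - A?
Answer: -78009370608/127 ≈ -6.1425e+8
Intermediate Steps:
(46536 + 18568)*(-9373 - 15712/S(-210)) = (46536 + 18568)*(-9373 - 15712/(44 - 1*(-210))) = 65104*(-9373 - 15712/(44 + 210)) = 65104*(-9373 - 15712/254) = 65104*(-9373 - 15712*1/254) = 65104*(-9373 - 7856/127) = 65104*(-1198227/127) = -78009370608/127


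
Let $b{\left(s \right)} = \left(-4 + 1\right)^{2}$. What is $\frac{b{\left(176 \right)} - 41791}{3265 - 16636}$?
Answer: $\frac{41782}{13371} \approx 3.1248$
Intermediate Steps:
$b{\left(s \right)} = 9$ ($b{\left(s \right)} = \left(-3\right)^{2} = 9$)
$\frac{b{\left(176 \right)} - 41791}{3265 - 16636} = \frac{9 - 41791}{3265 - 16636} = - \frac{41782}{-13371} = \left(-41782\right) \left(- \frac{1}{13371}\right) = \frac{41782}{13371}$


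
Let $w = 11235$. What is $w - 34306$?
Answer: $-23071$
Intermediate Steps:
$w - 34306 = 11235 - 34306 = -23071$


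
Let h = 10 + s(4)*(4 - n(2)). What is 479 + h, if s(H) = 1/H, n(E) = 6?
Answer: 977/2 ≈ 488.50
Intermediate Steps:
h = 19/2 (h = 10 + (4 - 1*6)/4 = 10 + (4 - 6)/4 = 10 + (1/4)*(-2) = 10 - 1/2 = 19/2 ≈ 9.5000)
479 + h = 479 + 19/2 = 977/2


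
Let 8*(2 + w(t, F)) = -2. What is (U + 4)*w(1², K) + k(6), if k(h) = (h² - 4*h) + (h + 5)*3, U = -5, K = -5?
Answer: 189/4 ≈ 47.250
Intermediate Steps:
k(h) = 15 + h² - h (k(h) = (h² - 4*h) + (5 + h)*3 = (h² - 4*h) + (15 + 3*h) = 15 + h² - h)
w(t, F) = -9/4 (w(t, F) = -2 + (⅛)*(-2) = -2 - ¼ = -9/4)
(U + 4)*w(1², K) + k(6) = (-5 + 4)*(-9/4) + (15 + 6² - 1*6) = -1*(-9/4) + (15 + 36 - 6) = 9/4 + 45 = 189/4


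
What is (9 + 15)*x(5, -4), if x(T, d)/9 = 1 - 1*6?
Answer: -1080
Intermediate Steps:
x(T, d) = -45 (x(T, d) = 9*(1 - 1*6) = 9*(1 - 6) = 9*(-5) = -45)
(9 + 15)*x(5, -4) = (9 + 15)*(-45) = 24*(-45) = -1080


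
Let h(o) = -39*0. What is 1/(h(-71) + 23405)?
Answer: 1/23405 ≈ 4.2726e-5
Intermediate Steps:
h(o) = 0
1/(h(-71) + 23405) = 1/(0 + 23405) = 1/23405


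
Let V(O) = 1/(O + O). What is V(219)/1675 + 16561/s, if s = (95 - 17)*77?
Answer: 337499546/122397275 ≈ 2.7574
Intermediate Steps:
s = 6006 (s = 78*77 = 6006)
V(O) = 1/(2*O)
V(219)/1675 + 16561/s = ((½)/219)/1675 + 16561/6006 = ((½)*(1/219))*(1/1675) + 16561*(1/6006) = (1/438)*(1/1675) + 16561/6006 = 1/733650 + 16561/6006 = 337499546/122397275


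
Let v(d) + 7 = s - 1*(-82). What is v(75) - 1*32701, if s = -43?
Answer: -32669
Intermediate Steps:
v(d) = 32 (v(d) = -7 + (-43 - 1*(-82)) = -7 + (-43 + 82) = -7 + 39 = 32)
v(75) - 1*32701 = 32 - 1*32701 = 32 - 32701 = -32669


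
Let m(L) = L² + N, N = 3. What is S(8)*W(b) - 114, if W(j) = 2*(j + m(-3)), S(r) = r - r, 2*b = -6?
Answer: -114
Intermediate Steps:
b = -3 (b = (½)*(-6) = -3)
m(L) = 3 + L² (m(L) = L² + 3 = 3 + L²)
S(r) = 0
W(j) = 24 + 2*j (W(j) = 2*(j + (3 + (-3)²)) = 2*(j + (3 + 9)) = 2*(j + 12) = 2*(12 + j) = 24 + 2*j)
S(8)*W(b) - 114 = 0*(24 + 2*(-3)) - 114 = 0*(24 - 6) - 114 = 0*18 - 114 = 0 - 114 = -114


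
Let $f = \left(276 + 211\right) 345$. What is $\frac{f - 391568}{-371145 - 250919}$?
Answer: $\frac{223553}{622064} \approx 0.35937$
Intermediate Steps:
$f = 168015$ ($f = 487 \cdot 345 = 168015$)
$\frac{f - 391568}{-371145 - 250919} = \frac{168015 - 391568}{-371145 - 250919} = - \frac{223553}{-622064} = \left(-223553\right) \left(- \frac{1}{622064}\right) = \frac{223553}{622064}$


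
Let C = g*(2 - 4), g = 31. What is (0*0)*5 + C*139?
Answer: -8618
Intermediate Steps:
C = -62 (C = 31*(2 - 4) = 31*(-2) = -62)
(0*0)*5 + C*139 = (0*0)*5 - 62*139 = 0*5 - 8618 = 0 - 8618 = -8618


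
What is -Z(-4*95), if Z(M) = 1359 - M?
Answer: -1739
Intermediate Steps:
-Z(-4*95) = -(1359 - (-4)*95) = -(1359 - 1*(-380)) = -(1359 + 380) = -1*1739 = -1739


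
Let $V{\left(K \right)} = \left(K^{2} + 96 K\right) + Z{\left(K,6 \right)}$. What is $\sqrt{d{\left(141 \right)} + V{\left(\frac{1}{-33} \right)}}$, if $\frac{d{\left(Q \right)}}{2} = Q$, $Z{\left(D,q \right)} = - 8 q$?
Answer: $\frac{\sqrt{251659}}{33} \approx 15.202$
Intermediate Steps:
$d{\left(Q \right)} = 2 Q$
$V{\left(K \right)} = -48 + K^{2} + 96 K$ ($V{\left(K \right)} = \left(K^{2} + 96 K\right) - 48 = -48 + K^{2} + 96 K$)
$\sqrt{d{\left(141 \right)} + V{\left(\frac{1}{-33} \right)}} = \sqrt{2 \cdot 141 + \left(-48 + \left(\frac{1}{-33}\right)^{2} + \frac{96}{-33}\right)} = \sqrt{282 + \left(-48 + \left(- \frac{1}{33}\right)^{2} + 96 \left(- \frac{1}{33}\right)\right)} = \sqrt{282 - \frac{55439}{1089}} = \sqrt{\frac{251659}{1089}} = \frac{\sqrt{251659}}{33}$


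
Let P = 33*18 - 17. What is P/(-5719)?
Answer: -577/5719 ≈ -0.10089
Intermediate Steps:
P = 577 (P = 594 - 17 = 577)
P/(-5719) = 577/(-5719) = 577*(-1/5719) = -577/5719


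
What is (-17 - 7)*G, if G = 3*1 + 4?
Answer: -168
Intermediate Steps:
G = 7 (G = 3 + 4 = 7)
(-17 - 7)*G = (-17 - 7)*7 = -24*7 = -168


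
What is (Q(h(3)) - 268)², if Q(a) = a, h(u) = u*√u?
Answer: 71851 - 1608*√3 ≈ 69066.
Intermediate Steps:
h(u) = u^(3/2)
(Q(h(3)) - 268)² = (3^(3/2) - 268)² = (3*√3 - 268)² = (-268 + 3*√3)²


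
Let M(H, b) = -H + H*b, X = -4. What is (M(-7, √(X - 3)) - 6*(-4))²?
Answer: 618 - 434*I*√7 ≈ 618.0 - 1148.3*I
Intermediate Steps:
(M(-7, √(X - 3)) - 6*(-4))² = (-7*(-1 + √(-4 - 3)) - 6*(-4))² = (-7*(-1 + √(-7)) + 24)² = (-7*(-1 + I*√7) + 24)² = ((7 - 7*I*√7) + 24)² = (31 - 7*I*√7)²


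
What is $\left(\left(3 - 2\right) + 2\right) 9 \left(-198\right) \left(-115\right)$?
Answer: $614790$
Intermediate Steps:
$\left(\left(3 - 2\right) + 2\right) 9 \left(-198\right) \left(-115\right) = \left(1 + 2\right) 9 \left(-198\right) \left(-115\right) = 3 \cdot 9 \left(-198\right) \left(-115\right) = 27 \left(-198\right) \left(-115\right) = \left(-5346\right) \left(-115\right) = 614790$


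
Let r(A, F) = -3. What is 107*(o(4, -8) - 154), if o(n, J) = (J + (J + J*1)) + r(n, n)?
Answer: -19367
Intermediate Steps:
o(n, J) = -3 + 3*J (o(n, J) = (J + (J + J*1)) - 3 = (J + (J + J)) - 3 = (J + 2*J) - 3 = 3*J - 3 = -3 + 3*J)
107*(o(4, -8) - 154) = 107*((-3 + 3*(-8)) - 154) = 107*((-3 - 24) - 154) = 107*(-27 - 154) = 107*(-181) = -19367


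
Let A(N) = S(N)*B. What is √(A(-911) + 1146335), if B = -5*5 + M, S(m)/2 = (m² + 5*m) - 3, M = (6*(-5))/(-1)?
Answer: √9399965 ≈ 3065.9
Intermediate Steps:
M = 30 (M = -30*(-1) = 30)
S(m) = -6 + 2*m² + 10*m (S(m) = 2*((m² + 5*m) - 3) = 2*(-3 + m² + 5*m) = -6 + 2*m² + 10*m)
B = 5 (B = -5*5 + 30 = -25 + 30 = 5)
A(N) = -30 + 10*N² + 50*N (A(N) = (-6 + 2*N² + 10*N)*5 = -30 + 10*N² + 50*N)
√(A(-911) + 1146335) = √((-30 + 10*(-911)² + 50*(-911)) + 1146335) = √((-30 + 10*829921 - 45550) + 1146335) = √((-30 + 8299210 - 45550) + 1146335) = √(8253630 + 1146335) = √9399965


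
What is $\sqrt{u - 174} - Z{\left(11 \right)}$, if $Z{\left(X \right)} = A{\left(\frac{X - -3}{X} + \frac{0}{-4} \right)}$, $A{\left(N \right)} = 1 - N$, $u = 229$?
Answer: $\frac{3}{11} + \sqrt{55} \approx 7.6889$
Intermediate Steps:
$Z{\left(X \right)} = 1 - \frac{3 + X}{X}$ ($Z{\left(X \right)} = 1 - \left(\frac{X - -3}{X} + \frac{0}{-4}\right) = 1 - \left(\frac{X + 3}{X} + 0 \left(- \frac{1}{4}\right)\right) = 1 - \left(\frac{3 + X}{X} + 0\right) = 1 - \frac{3 + X}{X}$)
$\sqrt{u - 174} - Z{\left(11 \right)} = \sqrt{229 - 174} - - \frac{3}{11} = \sqrt{55} - \left(-3\right) \frac{1}{11} = \sqrt{55} - - \frac{3}{11} = \sqrt{55} + \frac{3}{11} = \frac{3}{11} + \sqrt{55}$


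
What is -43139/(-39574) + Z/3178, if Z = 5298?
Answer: 173379397/62883086 ≈ 2.7572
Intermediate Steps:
-43139/(-39574) + Z/3178 = -43139/(-39574) + 5298/3178 = -43139*(-1/39574) + 5298*(1/3178) = 43139/39574 + 2649/1589 = 173379397/62883086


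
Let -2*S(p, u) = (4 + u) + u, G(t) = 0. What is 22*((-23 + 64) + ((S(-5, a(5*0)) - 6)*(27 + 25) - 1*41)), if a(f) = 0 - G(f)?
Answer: -9152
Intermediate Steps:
a(f) = 0 (a(f) = 0 - 1*0 = 0 + 0 = 0)
S(p, u) = -2 - u (S(p, u) = -((4 + u) + u)/2 = -(4 + 2*u)/2 = -2 - u)
22*((-23 + 64) + ((S(-5, a(5*0)) - 6)*(27 + 25) - 1*41)) = 22*((-23 + 64) + (((-2 - 1*0) - 6)*(27 + 25) - 1*41)) = 22*(41 + (((-2 + 0) - 6)*52 - 41)) = 22*(41 + ((-2 - 6)*52 - 41)) = 22*(41 + (-8*52 - 41)) = 22*(41 + (-416 - 41)) = 22*(41 - 457) = 22*(-416) = -9152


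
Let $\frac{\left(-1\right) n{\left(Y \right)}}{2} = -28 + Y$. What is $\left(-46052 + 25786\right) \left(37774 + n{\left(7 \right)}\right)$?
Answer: $-766379056$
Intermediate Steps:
$n{\left(Y \right)} = 56 - 2 Y$ ($n{\left(Y \right)} = - 2 \left(-28 + Y\right) = 56 - 2 Y$)
$\left(-46052 + 25786\right) \left(37774 + n{\left(7 \right)}\right) = \left(-46052 + 25786\right) \left(37774 + \left(56 - 14\right)\right) = - 20266 \left(37774 + \left(56 - 14\right)\right) = - 20266 \left(37774 + 42\right) = \left(-20266\right) 37816 = -766379056$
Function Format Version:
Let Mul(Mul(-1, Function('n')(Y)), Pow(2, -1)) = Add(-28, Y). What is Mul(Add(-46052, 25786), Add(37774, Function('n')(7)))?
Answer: -766379056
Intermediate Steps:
Function('n')(Y) = Add(56, Mul(-2, Y)) (Function('n')(Y) = Mul(-2, Add(-28, Y)) = Add(56, Mul(-2, Y)))
Mul(Add(-46052, 25786), Add(37774, Function('n')(7))) = Mul(Add(-46052, 25786), Add(37774, Add(56, Mul(-2, 7)))) = Mul(-20266, Add(37774, Add(56, -14))) = Mul(-20266, Add(37774, 42)) = Mul(-20266, 37816) = -766379056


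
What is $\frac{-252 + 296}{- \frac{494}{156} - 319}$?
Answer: $- \frac{264}{1933} \approx -0.13658$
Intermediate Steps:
$\frac{-252 + 296}{- \frac{494}{156} - 319} = \frac{44}{\left(-494\right) \frac{1}{156} - 319} = \frac{44}{- \frac{19}{6} - 319} = \frac{44}{- \frac{1933}{6}} = 44 \left(- \frac{6}{1933}\right) = - \frac{264}{1933}$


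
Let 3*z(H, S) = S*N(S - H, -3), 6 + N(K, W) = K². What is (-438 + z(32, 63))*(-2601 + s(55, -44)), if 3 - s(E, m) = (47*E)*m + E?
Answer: 2179193679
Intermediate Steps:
N(K, W) = -6 + K²
s(E, m) = 3 - E - 47*E*m (s(E, m) = 3 - ((47*E)*m + E) = 3 - (47*E*m + E) = 3 - (E + 47*E*m) = 3 + (-E - 47*E*m) = 3 - E - 47*E*m)
z(H, S) = S*(-6 + (S - H)²)/3 (z(H, S) = (S*(-6 + (S - H)²))/3 = S*(-6 + (S - H)²)/3)
(-438 + z(32, 63))*(-2601 + s(55, -44)) = (-438 + (⅓)*63*(-6 + (32 - 1*63)²))*(-2601 + (3 - 1*55 - 47*55*(-44))) = (-438 + (⅓)*63*(-6 + (32 - 63)²))*(-2601 + (3 - 55 + 113740)) = (-438 + (⅓)*63*(-6 + (-31)²))*(-2601 + 113688) = (-438 + (⅓)*63*(-6 + 961))*111087 = (-438 + (⅓)*63*955)*111087 = (-438 + 20055)*111087 = 19617*111087 = 2179193679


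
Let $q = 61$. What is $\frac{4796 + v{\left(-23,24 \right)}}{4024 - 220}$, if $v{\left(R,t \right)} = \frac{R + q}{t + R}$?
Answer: $\frac{2417}{1902} \approx 1.2708$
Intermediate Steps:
$v{\left(R,t \right)} = \frac{61 + R}{R + t}$ ($v{\left(R,t \right)} = \frac{R + 61}{t + R} = \frac{61 + R}{R + t}$)
$\frac{4796 + v{\left(-23,24 \right)}}{4024 - 220} = \frac{4796 + \frac{61 - 23}{-23 + 24}}{4024 - 220} = \frac{4796 + 1^{-1} \cdot 38}{3804} = \left(4796 + 1 \cdot 38\right) \frac{1}{3804} = \left(4796 + 38\right) \frac{1}{3804} = 4834 \cdot \frac{1}{3804} = \frac{2417}{1902}$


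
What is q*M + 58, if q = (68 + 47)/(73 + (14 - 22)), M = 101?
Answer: 3077/13 ≈ 236.69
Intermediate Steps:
q = 23/13 (q = 115/(73 - 8) = 115/65 = 115*(1/65) = 23/13 ≈ 1.7692)
q*M + 58 = (23/13)*101 + 58 = 2323/13 + 58 = 3077/13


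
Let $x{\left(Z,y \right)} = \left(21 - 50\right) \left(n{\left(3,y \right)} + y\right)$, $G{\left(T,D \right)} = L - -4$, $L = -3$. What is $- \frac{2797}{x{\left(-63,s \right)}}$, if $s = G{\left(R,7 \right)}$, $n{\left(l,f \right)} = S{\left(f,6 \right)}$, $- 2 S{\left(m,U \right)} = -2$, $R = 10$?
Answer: $\frac{2797}{58} \approx 48.224$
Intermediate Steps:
$S{\left(m,U \right)} = 1$ ($S{\left(m,U \right)} = \left(- \frac{1}{2}\right) \left(-2\right) = 1$)
$G{\left(T,D \right)} = 1$ ($G{\left(T,D \right)} = -3 - -4 = -3 + 4 = 1$)
$n{\left(l,f \right)} = 1$
$s = 1$
$x{\left(Z,y \right)} = -29 - 29 y$ ($x{\left(Z,y \right)} = \left(21 - 50\right) \left(1 + y\right) = - 29 \left(1 + y\right) = -29 - 29 y$)
$- \frac{2797}{x{\left(-63,s \right)}} = - \frac{2797}{-29 - 29} = - \frac{2797}{-58} = \left(-2797\right) \left(- \frac{1}{58}\right) = \frac{2797}{58}$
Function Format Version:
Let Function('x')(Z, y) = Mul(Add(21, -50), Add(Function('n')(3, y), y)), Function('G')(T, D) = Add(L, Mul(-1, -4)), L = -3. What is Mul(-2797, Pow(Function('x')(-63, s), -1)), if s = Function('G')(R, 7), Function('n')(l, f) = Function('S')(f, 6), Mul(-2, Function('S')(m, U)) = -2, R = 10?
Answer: Rational(2797, 58) ≈ 48.224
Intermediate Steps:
Function('S')(m, U) = 1 (Function('S')(m, U) = Mul(Rational(-1, 2), -2) = 1)
Function('G')(T, D) = 1 (Function('G')(T, D) = Add(-3, Mul(-1, -4)) = Add(-3, 4) = 1)
Function('n')(l, f) = 1
s = 1
Function('x')(Z, y) = Add(-29, Mul(-29, y)) (Function('x')(Z, y) = Mul(Add(21, -50), Add(1, y)) = Mul(-29, Add(1, y)) = Add(-29, Mul(-29, y)))
Mul(-2797, Pow(Function('x')(-63, s), -1)) = Mul(-2797, Pow(Add(-29, Mul(-29, 1)), -1)) = Mul(-2797, Pow(Add(-29, -29), -1)) = Mul(-2797, Pow(-58, -1)) = Mul(-2797, Rational(-1, 58)) = Rational(2797, 58)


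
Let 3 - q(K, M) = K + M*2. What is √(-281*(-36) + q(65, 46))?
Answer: √9962 ≈ 99.810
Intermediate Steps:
q(K, M) = 3 - K - 2*M (q(K, M) = 3 - (K + M*2) = 3 - (K + 2*M) = 3 + (-K - 2*M) = 3 - K - 2*M)
√(-281*(-36) + q(65, 46)) = √(-281*(-36) + (3 - 1*65 - 2*46)) = √(10116 + (3 - 65 - 92)) = √(10116 - 154) = √9962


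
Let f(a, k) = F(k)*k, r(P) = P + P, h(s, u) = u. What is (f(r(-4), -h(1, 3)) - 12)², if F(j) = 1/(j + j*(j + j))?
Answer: 3721/25 ≈ 148.84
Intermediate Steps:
F(j) = 1/(j + 2*j²) (F(j) = 1/(j + j*(2*j)) = 1/(j + 2*j²))
r(P) = 2*P
f(a, k) = 1/(1 + 2*k) (f(a, k) = (1/(k*(1 + 2*k)))*k = 1/(1 + 2*k))
(f(r(-4), -h(1, 3)) - 12)² = (1/(1 + 2*(-1*3)) - 12)² = (1/(1 + 2*(-3)) - 12)² = (1/(1 - 6) - 12)² = (1/(-5) - 12)² = (-⅕ - 12)² = (-61/5)² = 3721/25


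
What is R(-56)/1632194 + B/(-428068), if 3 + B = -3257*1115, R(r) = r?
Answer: 1481845801611/174672505298 ≈ 8.4836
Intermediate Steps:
B = -3631558 (B = -3 - 3257*1115 = -3 - 3631555 = -3631558)
R(-56)/1632194 + B/(-428068) = -56/1632194 - 3631558/(-428068) = -56*1/1632194 - 3631558*(-1/428068) = -28/816097 + 1815779/214034 = 1481845801611/174672505298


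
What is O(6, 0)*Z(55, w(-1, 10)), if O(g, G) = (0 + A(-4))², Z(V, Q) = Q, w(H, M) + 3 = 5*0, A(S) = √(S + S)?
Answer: 24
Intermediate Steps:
A(S) = √2*√S (A(S) = √(2*S) = √2*√S)
w(H, M) = -3 (w(H, M) = -3 + 5*0 = -3 + 0 = -3)
O(g, G) = -8 (O(g, G) = (0 + √2*√(-4))² = (0 + √2*(2*I))² = (0 + 2*I*√2)² = (2*I*√2)² = -8)
O(6, 0)*Z(55, w(-1, 10)) = -8*(-3) = 24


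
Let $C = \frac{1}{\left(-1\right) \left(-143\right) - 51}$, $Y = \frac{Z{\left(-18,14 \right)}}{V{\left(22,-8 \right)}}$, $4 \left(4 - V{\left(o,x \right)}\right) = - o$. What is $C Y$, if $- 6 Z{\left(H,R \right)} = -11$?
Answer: $\frac{11}{5244} \approx 0.0020976$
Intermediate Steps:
$Z{\left(H,R \right)} = \frac{11}{6}$ ($Z{\left(H,R \right)} = \left(- \frac{1}{6}\right) \left(-11\right) = \frac{11}{6}$)
$V{\left(o,x \right)} = 4 + \frac{o}{4}$ ($V{\left(o,x \right)} = 4 - \frac{\left(-1\right) o}{4} = 4 + \frac{o}{4}$)
$Y = \frac{11}{57}$ ($Y = \frac{11}{6 \left(4 + \frac{1}{4} \cdot 22\right)} = \frac{11}{6 \left(4 + \frac{11}{2}\right)} = \frac{11}{6 \cdot \frac{19}{2}} = \frac{11}{6} \cdot \frac{2}{19} = \frac{11}{57} \approx 0.19298$)
$C = \frac{1}{92}$ ($C = \frac{1}{143 - 51} = \frac{1}{92} \approx 0.01087$)
$C Y = \frac{1}{92} \cdot \frac{11}{57} = \frac{11}{5244}$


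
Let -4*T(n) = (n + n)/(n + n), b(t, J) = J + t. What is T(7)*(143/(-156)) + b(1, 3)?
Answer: 203/48 ≈ 4.2292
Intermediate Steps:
T(n) = -¼ (T(n) = -(n + n)/(4*(n + n)) = -2*n/(4*(2*n)) = -2*n*1/(2*n)/4 = -¼*1 = -¼)
T(7)*(143/(-156)) + b(1, 3) = -143/(4*(-156)) + (3 + 1) = -143*(-1)/(4*156) + 4 = -¼*(-11/12) + 4 = 11/48 + 4 = 203/48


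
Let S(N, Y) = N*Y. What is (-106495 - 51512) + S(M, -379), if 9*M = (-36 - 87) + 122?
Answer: -1421684/9 ≈ -1.5797e+5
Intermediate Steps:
M = -⅑ (M = ((-36 - 87) + 122)/9 = (-123 + 122)/9 = (⅑)*(-1) = -⅑ ≈ -0.11111)
(-106495 - 51512) + S(M, -379) = (-106495 - 51512) - ⅑*(-379) = -158007 + 379/9 = -1421684/9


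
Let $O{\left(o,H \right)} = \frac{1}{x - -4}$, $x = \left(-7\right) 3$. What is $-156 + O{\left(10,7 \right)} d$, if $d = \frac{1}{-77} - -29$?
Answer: $- \frac{206436}{1309} \approx -157.71$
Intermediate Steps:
$x = -21$
$d = \frac{2232}{77}$ ($d = - \frac{1}{77} + 29 = \frac{2232}{77} \approx 28.987$)
$O{\left(o,H \right)} = - \frac{1}{17}$ ($O{\left(o,H \right)} = \frac{1}{-21 - -4} = \frac{1}{-21 + 4} = \frac{1}{-17} = - \frac{1}{17}$)
$-156 + O{\left(10,7 \right)} d = -156 - \frac{2232}{1309} = - \frac{206436}{1309}$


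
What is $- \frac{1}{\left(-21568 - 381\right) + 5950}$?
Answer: $\frac{1}{15999} \approx 6.2504 \cdot 10^{-5}$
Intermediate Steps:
$- \frac{1}{\left(-21568 - 381\right) + 5950} = - \frac{1}{-21949 + 5950} = - \frac{1}{-15999} = \left(-1\right) \left(- \frac{1}{15999}\right) = \frac{1}{15999}$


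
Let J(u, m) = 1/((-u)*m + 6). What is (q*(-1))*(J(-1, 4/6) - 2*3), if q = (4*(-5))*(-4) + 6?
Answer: 5031/10 ≈ 503.10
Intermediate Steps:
J(u, m) = 1/(6 - m*u) (J(u, m) = 1/(-m*u + 6) = 1/(6 - m*u))
q = 86 (q = -20*(-4) + 6 = 80 + 6 = 86)
(q*(-1))*(J(-1, 4/6) - 2*3) = (86*(-1))*(-1/(-6 + (4/6)*(-1)) - 2*3) = -86*(-1/(-6 + (4*(⅙))*(-1)) - 6) = -86*(-1/(-6 + (⅔)*(-1)) - 6) = -86*(-1/(-6 - ⅔) - 6) = -86*(-1/(-20/3) - 6) = -86*(-1*(-3/20) - 6) = -86*(3/20 - 6) = -86*(-117/20) = 5031/10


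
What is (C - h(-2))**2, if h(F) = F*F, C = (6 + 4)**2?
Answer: 9216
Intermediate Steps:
C = 100 (C = 10**2 = 100)
h(F) = F**2
(C - h(-2))**2 = (100 - 1*(-2)**2)**2 = (100 - 1*4)**2 = (100 - 4)**2 = 96**2 = 9216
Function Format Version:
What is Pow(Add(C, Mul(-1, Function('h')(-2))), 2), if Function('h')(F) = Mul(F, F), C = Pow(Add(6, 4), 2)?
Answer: 9216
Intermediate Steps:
C = 100 (C = Pow(10, 2) = 100)
Function('h')(F) = Pow(F, 2)
Pow(Add(C, Mul(-1, Function('h')(-2))), 2) = Pow(Add(100, Mul(-1, Pow(-2, 2))), 2) = Pow(Add(100, Mul(-1, 4)), 2) = Pow(Add(100, -4), 2) = Pow(96, 2) = 9216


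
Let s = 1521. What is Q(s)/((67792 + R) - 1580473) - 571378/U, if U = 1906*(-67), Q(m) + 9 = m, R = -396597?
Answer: 1442759735/322511401 ≈ 4.4735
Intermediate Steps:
Q(m) = -9 + m
U = -127702
Q(s)/((67792 + R) - 1580473) - 571378/U = (-9 + 1521)/((67792 - 396597) - 1580473) - 571378/(-127702) = 1512/(-328805 - 1580473) - 571378*(-1/127702) = 1512/(-1909278) + 285689/63851 = 1512*(-1/1909278) + 285689/63851 = -4/5051 + 285689/63851 = 1442759735/322511401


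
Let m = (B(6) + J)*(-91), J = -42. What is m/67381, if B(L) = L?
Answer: 3276/67381 ≈ 0.048619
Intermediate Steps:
m = 3276 (m = (6 - 42)*(-91) = -36*(-91) = 3276)
m/67381 = 3276/67381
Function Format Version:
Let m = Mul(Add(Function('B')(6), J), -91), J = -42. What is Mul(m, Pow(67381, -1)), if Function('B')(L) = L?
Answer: Rational(3276, 67381) ≈ 0.048619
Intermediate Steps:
m = 3276 (m = Mul(Add(6, -42), -91) = Mul(-36, -91) = 3276)
Mul(m, Pow(67381, -1)) = Mul(3276, Pow(67381, -1)) = Mul(3276, Rational(1, 67381)) = Rational(3276, 67381)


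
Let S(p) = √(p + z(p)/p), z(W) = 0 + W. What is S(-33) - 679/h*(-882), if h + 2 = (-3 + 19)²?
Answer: 299439/127 + 4*I*√2 ≈ 2357.8 + 5.6569*I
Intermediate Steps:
z(W) = W
h = 254 (h = -2 + (-3 + 19)² = -2 + 16² = -2 + 256 = 254)
S(p) = √(1 + p) (S(p) = √(p + p/p) = √(p + 1) = √(1 + p))
S(-33) - 679/h*(-882) = √(1 - 33) - 679/254*(-882) = √(-32) - 679*1/254*(-882) = 4*I*√2 - 679/254*(-882) = 4*I*√2 + 299439/127 = 299439/127 + 4*I*√2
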